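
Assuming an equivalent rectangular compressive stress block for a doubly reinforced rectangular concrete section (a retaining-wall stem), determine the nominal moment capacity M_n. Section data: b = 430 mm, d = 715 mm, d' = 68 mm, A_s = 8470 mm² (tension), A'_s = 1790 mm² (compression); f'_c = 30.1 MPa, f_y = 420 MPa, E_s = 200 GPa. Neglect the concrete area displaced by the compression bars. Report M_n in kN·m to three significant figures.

M_n ≈ 2130 kN·m

Assume both tension and compression steel yield.
Net tension couple steel: A_s − A'_s = 6680 mm².
a = (A_s − A'_s) f_y / (0.85 f'_c b) = 2805600/(0.85 × 30.1 × 430) = 255.02 mm.
c = a/β₁ = 255.02/0.835 = 305.41 mm; ε'_s = 0.003(c − d')/c = 0.0023 ≥ f_y/E_s = 0.0021, so compression steel does yield.
M_n = (A_s − A'_s) f_y (d − a/2) + A'_s f_y (d − d') = [2805600 × (715 − 127.51) + 751800 × (715 − 68)] × 10⁻⁶ = 1648.26 + 486.41 = 2134.67 kN·m.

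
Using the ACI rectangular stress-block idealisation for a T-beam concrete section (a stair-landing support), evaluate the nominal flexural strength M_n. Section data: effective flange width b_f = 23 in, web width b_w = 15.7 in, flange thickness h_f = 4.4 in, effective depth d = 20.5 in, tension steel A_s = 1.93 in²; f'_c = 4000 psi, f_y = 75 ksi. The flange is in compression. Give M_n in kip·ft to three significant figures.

M_n ≈ 236 kip·ft

Tension: T = A_s f_y = 1.93 × 75 = 144.75 kips.
Try a within the flange: a = T/(0.85 f'_c b_f) = 144.75/(0.85 × 4 × 23) = 1.851 in.
Since a = 1.851 ≤ h_f = 4.4 in, the stress block lies entirely in the flange; analyse as a rectangular beam of width b_f.
M_n = T(d − a/2) = 144.75 × (20.5 − 0.9255) = 2833.4 kip·in.
M_n = 2833.4/12 = 236.12 kip·ft.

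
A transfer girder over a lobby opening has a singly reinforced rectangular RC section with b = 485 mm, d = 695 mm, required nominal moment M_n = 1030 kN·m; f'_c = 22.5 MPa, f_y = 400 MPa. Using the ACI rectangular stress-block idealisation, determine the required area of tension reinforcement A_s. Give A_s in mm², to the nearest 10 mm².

With M_n = 0.85 f'_c a b (d − a/2), solve the quadratic for a:
a = d − √(d² − 2M_n/(0.85 f'_c b)) = 695 − √(695² − 2 × 1030×10⁶/(0.85 × 22.5 × 485)) = 184.18 mm.
A_s = 0.85 f'_c a b / f_y = 0.85 × 22.5 × 184.18 × 485 / 400 = 4271.0 mm².

A_s ≈ 4270 mm²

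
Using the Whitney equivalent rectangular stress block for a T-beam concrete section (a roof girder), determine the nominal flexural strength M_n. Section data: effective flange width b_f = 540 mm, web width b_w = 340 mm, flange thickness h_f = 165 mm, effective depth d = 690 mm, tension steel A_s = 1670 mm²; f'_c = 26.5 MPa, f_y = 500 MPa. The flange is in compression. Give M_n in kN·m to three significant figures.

M_n ≈ 547 kN·m

Tension: T = A_s f_y = 1670 × 500 = 835000 N.
Try a within the flange: a = T/(0.85 f'_c b_f) = 835000/(0.85 × 26.5 × 540) = 68.65 mm.
Since a = 68.65 ≤ h_f = 165 mm, the stress block lies entirely in the flange; analyse as a rectangular beam of width b_f.
M_n = T(d − a/2) = 835000 × (690 − 34.325) = 547.49 × 10⁶ N·mm.
M_n = 547.49 kN·m.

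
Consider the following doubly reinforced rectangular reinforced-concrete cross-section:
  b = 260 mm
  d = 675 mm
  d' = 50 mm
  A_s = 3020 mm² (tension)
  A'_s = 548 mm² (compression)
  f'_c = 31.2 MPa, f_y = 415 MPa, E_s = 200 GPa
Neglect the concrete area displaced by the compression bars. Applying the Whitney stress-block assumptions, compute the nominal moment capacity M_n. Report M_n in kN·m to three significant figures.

M_n ≈ 758 kN·m

Assume both tension and compression steel yield.
Net tension couple steel: A_s − A'_s = 2472 mm².
a = (A_s − A'_s) f_y / (0.85 f'_c b) = 1025880/(0.85 × 31.2 × 260) = 148.78 mm.
c = a/β₁ = 148.78/0.827 = 179.90 mm; ε'_s = 0.003(c − d')/c = 0.0022 ≥ f_y/E_s = 0.0021, so compression steel does yield.
M_n = (A_s − A'_s) f_y (d − a/2) + A'_s f_y (d − d') = [1025880 × (675 − 74.39) + 227420 × (675 − 50)] × 10⁻⁶ = 616.15 + 142.14 = 758.29 kN·m.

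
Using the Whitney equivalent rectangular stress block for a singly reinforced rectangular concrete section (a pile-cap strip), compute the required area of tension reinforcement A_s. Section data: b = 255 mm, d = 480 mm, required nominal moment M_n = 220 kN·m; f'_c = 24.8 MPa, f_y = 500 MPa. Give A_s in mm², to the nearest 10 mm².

With M_n = 0.85 f'_c a b (d − a/2), solve the quadratic for a:
a = d − √(d² − 2M_n/(0.85 f'_c b)) = 480 − √(480² − 2 × 220×10⁶/(0.85 × 24.8 × 255)) = 94.58 mm.
A_s = 0.85 f'_c a b / f_y = 0.85 × 24.8 × 94.58 × 255 / 500 = 1016.8 mm².

A_s ≈ 1020 mm²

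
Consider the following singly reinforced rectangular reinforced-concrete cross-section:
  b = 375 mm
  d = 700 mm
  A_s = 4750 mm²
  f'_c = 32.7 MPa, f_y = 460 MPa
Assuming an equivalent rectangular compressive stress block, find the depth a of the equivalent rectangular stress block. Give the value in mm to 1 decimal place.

T = A_s f_y = 4750 × 460 = 2185000 N = 2185 kN.
Setting C = 0.85 f'_c a b equal to T: a = 2185000/(0.85 × 32.7 × 375) = 209.6 mm.

a ≈ 209.6 mm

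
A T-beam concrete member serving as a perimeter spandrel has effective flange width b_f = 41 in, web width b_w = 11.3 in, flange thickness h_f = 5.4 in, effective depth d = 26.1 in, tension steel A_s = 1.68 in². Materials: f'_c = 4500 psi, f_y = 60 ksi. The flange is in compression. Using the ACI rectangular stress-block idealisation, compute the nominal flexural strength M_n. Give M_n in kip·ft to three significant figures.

M_n ≈ 217 kip·ft

Tension: T = A_s f_y = 1.68 × 60 = 100.8 kips.
Try a within the flange: a = T/(0.85 f'_c b_f) = 100.8/(0.85 × 4.5 × 41) = 0.643 in.
Since a = 0.643 ≤ h_f = 5.4 in, the stress block lies entirely in the flange; analyse as a rectangular beam of width b_f.
M_n = T(d − a/2) = 100.8 × (26.1 − 0.3215) = 2598.5 kip·in.
M_n = 2598.5/12 = 216.54 kip·ft.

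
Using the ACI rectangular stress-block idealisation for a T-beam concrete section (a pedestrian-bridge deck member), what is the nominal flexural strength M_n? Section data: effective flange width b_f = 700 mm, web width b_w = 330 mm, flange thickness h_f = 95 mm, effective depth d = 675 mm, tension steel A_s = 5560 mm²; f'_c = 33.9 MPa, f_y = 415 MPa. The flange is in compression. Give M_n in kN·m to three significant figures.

Tension: T = A_s f_y = 5560 × 415 = 2307400 N.
Try a within the flange: a = T/(0.85 f'_c b_f) = 2307400/(0.85 × 33.9 × 700) = 114.39 mm.
a = 114.39 > h_f = 95 mm: the block extends into the web. Split into flange-overhang and web parts.
C_f = 0.85 f'_c (b_f − b_w) h_f = 0.85 × 33.9 × (700 − 330) × 95 = 1012847 N.
Remaining web compression depth: a_w = (T − C_f)/(0.85 f'_c b_w) = (2307400 − 1012847)/(0.85 × 33.9 × 330) = 136.14 mm.
M_n = C_f(d − h_f/2) + (T − C_f)(d − a_w/2) = 1012847 × (675 − 47.5) + 1294553 × (675 − 68.07) = 635.56 + 785.70 = 1421.26 × 10⁶ N·mm.
M_n = 1421.26 kN·m.

M_n ≈ 1420 kN·m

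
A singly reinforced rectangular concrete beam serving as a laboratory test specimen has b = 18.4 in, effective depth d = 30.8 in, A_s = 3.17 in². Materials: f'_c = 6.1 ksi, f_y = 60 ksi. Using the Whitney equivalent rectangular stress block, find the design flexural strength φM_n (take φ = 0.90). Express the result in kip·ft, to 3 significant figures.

T = A_s f_y = 3.17 × 60 = 190.2 kips.
a = T/(0.85 f'_c b) = 190.2/(0.85 × 6.1 × 18.4) = 1.994 in.
M_n = T(d − a/2) = 190.2 × (30.8 − 0.997) = 5668.5 kip·in = 5668.5/12 = 472.38 kip·ft.
φM_n = 0.90 × 472.38 = 425.14 kip·ft.

φM_n ≈ 425 kip·ft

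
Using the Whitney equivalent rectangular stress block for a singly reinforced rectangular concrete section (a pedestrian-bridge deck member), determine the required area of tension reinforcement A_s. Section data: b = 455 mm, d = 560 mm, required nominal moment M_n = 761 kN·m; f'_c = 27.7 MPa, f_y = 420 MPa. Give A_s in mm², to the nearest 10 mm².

With M_n = 0.85 f'_c a b (d − a/2), solve the quadratic for a:
a = d − √(d² − 2M_n/(0.85 f'_c b)) = 560 − √(560² − 2 × 761×10⁶/(0.85 × 27.7 × 455)) = 145.84 mm.
A_s = 0.85 f'_c a b / f_y = 0.85 × 27.7 × 145.84 × 455 / 420 = 3720.0 mm².

A_s ≈ 3720 mm²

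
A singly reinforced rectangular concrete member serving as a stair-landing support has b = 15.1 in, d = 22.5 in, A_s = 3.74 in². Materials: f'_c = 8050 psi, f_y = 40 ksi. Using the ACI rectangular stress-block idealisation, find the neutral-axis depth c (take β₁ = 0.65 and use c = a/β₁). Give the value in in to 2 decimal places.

c ≈ 2.23 in

T = A_s f_y = 3.74 × 40 = 149.6 kips.
a = T/(0.85 f'_c b) = 149.6/(0.85 × 8.05 × 15.1) = 1.4479 in.
With β₁ = 0.65, c = a/β₁ = 1.4479/0.65 = 2.23 in.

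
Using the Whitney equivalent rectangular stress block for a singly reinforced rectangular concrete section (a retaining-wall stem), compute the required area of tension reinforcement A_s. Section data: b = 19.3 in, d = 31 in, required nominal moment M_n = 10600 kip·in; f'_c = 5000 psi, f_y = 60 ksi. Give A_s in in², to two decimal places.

From M_n = 0.85 f'_c a b (d − a/2):
a = d − √(d² − 2M_n/(0.85 f'_c b)) = 31 − √(31² − 2 × 10600/(0.85 × 5 × 19.3)) = 4.494 in.
A_s = 0.85 f'_c a b / f_y = 0.85 × 5 × 4.494 × 19.3 / 60 = 6.144 in².

A_s ≈ 6.14 in²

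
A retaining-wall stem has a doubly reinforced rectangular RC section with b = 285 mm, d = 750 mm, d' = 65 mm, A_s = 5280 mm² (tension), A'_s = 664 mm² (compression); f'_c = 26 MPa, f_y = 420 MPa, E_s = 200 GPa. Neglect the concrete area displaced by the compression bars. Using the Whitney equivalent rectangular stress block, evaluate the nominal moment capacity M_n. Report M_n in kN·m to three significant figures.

Assume both tension and compression steel yield.
Net tension couple steel: A_s − A'_s = 4616 mm².
a = (A_s − A'_s) f_y / (0.85 f'_c b) = 1938720/(0.85 × 26 × 285) = 307.81 mm.
c = a/β₁ = 307.81/0.85 = 362.13 mm; ε'_s = 0.003(c − d')/c = 0.0025 ≥ f_y/E_s = 0.0021, so compression steel does yield.
M_n = (A_s − A'_s) f_y (d − a/2) + A'_s f_y (d − d') = [1938720 × (750 − 153.905) + 278880 × (750 − 65)] × 10⁻⁶ = 1155.66 + 191.03 = 1346.69 kN·m.

M_n ≈ 1350 kN·m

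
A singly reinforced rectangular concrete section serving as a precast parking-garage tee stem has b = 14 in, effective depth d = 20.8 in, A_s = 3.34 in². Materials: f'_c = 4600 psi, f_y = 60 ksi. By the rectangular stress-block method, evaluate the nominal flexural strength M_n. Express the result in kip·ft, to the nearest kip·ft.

M_n ≈ 317 kip·ft

T = A_s f_y = 3.34 × 60 = 200.4 kips.
a = T/(0.85 f'_c b) = 200.4/(0.85 × 4.6 × 14) = 3.661 in.
M_n = T(d − a/2) = 200.4 × (20.8 − 1.8305) = 3801.5 kip·in = 3801.5/12 = 316.79 kip·ft.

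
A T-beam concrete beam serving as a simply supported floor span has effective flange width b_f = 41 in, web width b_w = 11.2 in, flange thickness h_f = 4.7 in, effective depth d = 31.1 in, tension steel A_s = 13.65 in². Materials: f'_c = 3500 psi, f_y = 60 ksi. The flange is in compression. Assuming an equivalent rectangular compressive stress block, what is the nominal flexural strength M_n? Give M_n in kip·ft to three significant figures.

M_n ≈ 1840 kip·ft

Tension: T = A_s f_y = 13.65 × 60 = 819 kips.
Try a within the flange: a = T/(0.85 f'_c b_f) = 819/(0.85 × 3.5 × 41) = 6.714 in.
a = 6.714 > h_f = 4.7 in: the block extends into the web. Split into flange-overhang and web parts.
C_f = 0.85 f'_c (b_f − b_w) h_f = 0.85 × 3.5 × (41 − 11.2) × 4.7 = 416.7 kips.
Remaining web compression depth: a_w = (T − C_f)/(0.85 f'_c b_w) = (819 − 416.7)/(0.85 × 3.5 × 11.2) = 12.074 in.
M_n = C_f(d − h_f/2) + (T − C_f)(d − a_w/2) = 416.7 × (31.1 − 2.35) + 402.3 × (31.1 − 6.037) = 11980.1 + 10082.8 = 22062.9 kip·in.
M_n = 22062.9/12 = 1838.58 kip·ft.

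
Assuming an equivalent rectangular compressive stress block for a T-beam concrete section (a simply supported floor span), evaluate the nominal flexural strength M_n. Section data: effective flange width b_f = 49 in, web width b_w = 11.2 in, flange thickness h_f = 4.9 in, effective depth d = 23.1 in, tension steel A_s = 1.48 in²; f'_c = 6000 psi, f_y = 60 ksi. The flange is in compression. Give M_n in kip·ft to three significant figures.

Tension: T = A_s f_y = 1.48 × 60 = 88.8 kips.
Try a within the flange: a = T/(0.85 f'_c b_f) = 88.8/(0.85 × 6 × 49) = 0.355 in.
Since a = 0.355 ≤ h_f = 4.9 in, the stress block lies entirely in the flange; analyse as a rectangular beam of width b_f.
M_n = T(d − a/2) = 88.8 × (23.1 − 0.1775) = 2035.5 kip·in.
M_n = 2035.5/12 = 169.63 kip·ft.

M_n ≈ 170 kip·ft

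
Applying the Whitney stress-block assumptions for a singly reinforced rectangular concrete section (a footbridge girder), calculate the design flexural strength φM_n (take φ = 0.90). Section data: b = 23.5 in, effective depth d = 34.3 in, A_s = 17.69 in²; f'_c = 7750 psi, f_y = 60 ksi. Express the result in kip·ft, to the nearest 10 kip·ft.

T = A_s f_y = 17.69 × 60 = 1061.4 kips.
a = T/(0.85 f'_c b) = 1061.4/(0.85 × 7.75 × 23.5) = 6.856 in.
M_n = T(d − a/2) = 1061.4 × (34.3 − 3.428) = 32767.5 kip·in = 32767.5/12 = 2730.63 kip·ft.
φM_n = 0.90 × 2730.63 = 2457.57 kip·ft.

φM_n ≈ 2460 kip·ft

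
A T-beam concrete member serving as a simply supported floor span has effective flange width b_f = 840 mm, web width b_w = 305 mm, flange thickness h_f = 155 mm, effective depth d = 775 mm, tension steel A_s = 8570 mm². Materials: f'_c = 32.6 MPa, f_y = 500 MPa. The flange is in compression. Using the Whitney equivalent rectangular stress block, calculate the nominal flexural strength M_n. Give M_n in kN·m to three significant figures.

Tension: T = A_s f_y = 8570 × 500 = 4285000 N.
Try a within the flange: a = T/(0.85 f'_c b_f) = 4285000/(0.85 × 32.6 × 840) = 184.09 mm.
a = 184.09 > h_f = 155 mm: the block extends into the web. Split into flange-overhang and web parts.
C_f = 0.85 f'_c (b_f − b_w) h_f = 0.85 × 32.6 × (840 − 305) × 155 = 2297852 N.
Remaining web compression depth: a_w = (T − C_f)/(0.85 f'_c b_w) = (4285000 − 2297852)/(0.85 × 32.6 × 305) = 235.12 mm.
M_n = C_f(d − h_f/2) + (T − C_f)(d − a_w/2) = 2297852 × (775 − 77.5) + 1987148 × (775 − 117.56) = 1602.75 + 1306.43 = 2909.18 × 10⁶ N·mm.
M_n = 2909.18 kN·m.

M_n ≈ 2910 kN·m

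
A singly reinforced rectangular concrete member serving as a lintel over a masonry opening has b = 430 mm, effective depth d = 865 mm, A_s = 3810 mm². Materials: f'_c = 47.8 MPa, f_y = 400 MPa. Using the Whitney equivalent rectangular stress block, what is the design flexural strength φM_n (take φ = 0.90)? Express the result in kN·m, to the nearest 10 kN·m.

φM_n ≈ 1130 kN·m

T = A_s f_y = 3810 × 400 = 1524000 N = 1524 kN.
From C = T: a = T/(0.85 f'_c b) = 1524000/(0.85 × 47.8 × 430) = 87.23 mm.
M_n = T(d − a/2) = 1524 kN × (865 − 43.615) mm = 1251.79 kN·m.
φM_n = 0.90 × 1251.79 = 1126.61 kN·m.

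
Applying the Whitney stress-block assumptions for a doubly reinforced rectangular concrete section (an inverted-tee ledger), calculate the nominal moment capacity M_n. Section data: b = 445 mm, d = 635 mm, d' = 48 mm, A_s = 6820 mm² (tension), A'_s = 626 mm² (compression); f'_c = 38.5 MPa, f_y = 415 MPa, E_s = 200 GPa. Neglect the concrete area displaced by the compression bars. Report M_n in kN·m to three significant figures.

M_n ≈ 1560 kN·m

Assume both tension and compression steel yield.
Net tension couple steel: A_s − A'_s = 6194 mm².
a = (A_s − A'_s) f_y / (0.85 f'_c b) = 2570510/(0.85 × 38.5 × 445) = 176.51 mm.
c = a/β₁ = 176.51/0.775 = 227.75 mm; ε'_s = 0.003(c − d')/c = 0.0024 ≥ f_y/E_s = 0.0021, so compression steel does yield.
M_n = (A_s − A'_s) f_y (d − a/2) + A'_s f_y (d − d') = [2570510 × (635 − 88.255) + 259790 × (635 − 48)] × 10⁻⁶ = 1405.41 + 152.50 = 1557.91 kN·m.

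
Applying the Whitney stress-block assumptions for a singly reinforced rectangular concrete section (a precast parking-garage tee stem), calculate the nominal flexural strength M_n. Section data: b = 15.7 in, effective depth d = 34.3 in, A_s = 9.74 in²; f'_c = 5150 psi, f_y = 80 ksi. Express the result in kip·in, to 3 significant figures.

T = A_s f_y = 9.74 × 80 = 779.2 kips.
a = T/(0.85 f'_c b) = 779.2/(0.85 × 5.15 × 15.7) = 11.338 in.
M_n = T(d − a/2) = 779.2 × (34.3 − 5.669) = 22309.3 kip·in.

M_n ≈ 22300 kip·in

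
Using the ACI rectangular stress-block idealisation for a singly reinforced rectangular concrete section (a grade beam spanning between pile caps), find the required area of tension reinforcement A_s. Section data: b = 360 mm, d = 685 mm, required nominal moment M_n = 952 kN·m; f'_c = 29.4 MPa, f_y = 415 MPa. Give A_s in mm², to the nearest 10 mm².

With M_n = 0.85 f'_c a b (d − a/2), solve the quadratic for a:
a = d − √(d² − 2M_n/(0.85 f'_c b)) = 685 − √(685² − 2 × 952×10⁶/(0.85 × 29.4 × 360)) = 177.47 mm.
A_s = 0.85 f'_c a b / f_y = 0.85 × 29.4 × 177.47 × 360 / 415 = 3847.2 mm².

A_s ≈ 3850 mm²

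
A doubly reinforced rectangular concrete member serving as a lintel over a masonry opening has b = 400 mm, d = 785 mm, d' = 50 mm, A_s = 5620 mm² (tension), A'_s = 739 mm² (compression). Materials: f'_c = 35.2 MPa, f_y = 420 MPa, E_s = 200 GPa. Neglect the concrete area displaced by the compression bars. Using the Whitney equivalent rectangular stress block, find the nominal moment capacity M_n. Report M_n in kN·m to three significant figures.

Assume both tension and compression steel yield.
Net tension couple steel: A_s − A'_s = 4881 mm².
a = (A_s − A'_s) f_y / (0.85 f'_c b) = 2050020/(0.85 × 35.2 × 400) = 171.29 mm.
c = a/β₁ = 171.29/0.799 = 214.38 mm; ε'_s = 0.003(c − d')/c = 0.0023 ≥ f_y/E_s = 0.0021, so compression steel does yield.
M_n = (A_s − A'_s) f_y (d − a/2) + A'_s f_y (d − d') = [2050020 × (785 − 85.645) + 310380 × (785 − 50)] × 10⁻⁶ = 1433.69 + 228.13 = 1661.82 kN·m.

M_n ≈ 1660 kN·m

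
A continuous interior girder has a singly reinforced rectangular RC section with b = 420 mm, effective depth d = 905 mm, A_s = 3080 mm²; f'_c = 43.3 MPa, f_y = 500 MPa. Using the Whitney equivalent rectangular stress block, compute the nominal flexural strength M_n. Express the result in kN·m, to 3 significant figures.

M_n ≈ 1320 kN·m

T = A_s f_y = 3080 × 500 = 1540000 N = 1540 kN.
From C = T: a = T/(0.85 f'_c b) = 1540000/(0.85 × 43.3 × 420) = 99.62 mm.
M_n = T(d − a/2) = 1540 kN × (905 − 49.81) mm = 1316.99 kN·m.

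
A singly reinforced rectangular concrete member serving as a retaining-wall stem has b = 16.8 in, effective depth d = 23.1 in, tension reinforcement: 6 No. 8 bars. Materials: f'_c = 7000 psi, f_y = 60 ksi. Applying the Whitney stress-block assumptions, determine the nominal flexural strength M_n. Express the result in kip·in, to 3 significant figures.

M_n ≈ 6170 kip·in

A_s = 6 × 0.79 = 4.74 in².
T = A_s f_y = 4.74 × 60 = 284.4 kips.
a = T/(0.85 f'_c b) = 284.4/(0.85 × 7 × 16.8) = 2.845 in.
M_n = T(d − a/2) = 284.4 × (23.1 − 1.4225) = 6165.1 kip·in.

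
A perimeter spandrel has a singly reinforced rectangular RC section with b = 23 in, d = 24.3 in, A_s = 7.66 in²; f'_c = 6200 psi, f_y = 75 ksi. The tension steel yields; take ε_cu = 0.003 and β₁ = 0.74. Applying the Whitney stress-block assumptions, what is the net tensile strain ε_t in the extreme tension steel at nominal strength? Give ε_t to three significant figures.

ε_t ≈ 0.00838

a = A_s f_y/(0.85 f'_c b) = 4.740 in.
β₁ = 0.74, so c = a/β₁ = 4.740/0.74 = 6.405 in.
From the linear strain diagram with ε_cu = 0.003: ε_t = 0.003 (d − c)/c = 0.003 × (24.3 − 6.405)/6.405 = 0.00838.
Since ε_t ≥ 0.005, the section is tension-controlled.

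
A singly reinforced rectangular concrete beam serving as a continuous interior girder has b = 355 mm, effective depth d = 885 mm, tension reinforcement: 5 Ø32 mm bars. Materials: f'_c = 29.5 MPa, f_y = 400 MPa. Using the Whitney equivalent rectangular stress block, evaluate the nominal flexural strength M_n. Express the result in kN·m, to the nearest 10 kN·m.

M_n ≈ 1280 kN·m

A_s = 5 × 804 = 4020 mm².
T = A_s f_y = 4020 × 400 = 1608000 N = 1608 kN.
From C = T: a = T/(0.85 f'_c b) = 1608000/(0.85 × 29.5 × 355) = 180.64 mm.
M_n = T(d − a/2) = 1608 kN × (885 − 90.32) mm = 1277.85 kN·m.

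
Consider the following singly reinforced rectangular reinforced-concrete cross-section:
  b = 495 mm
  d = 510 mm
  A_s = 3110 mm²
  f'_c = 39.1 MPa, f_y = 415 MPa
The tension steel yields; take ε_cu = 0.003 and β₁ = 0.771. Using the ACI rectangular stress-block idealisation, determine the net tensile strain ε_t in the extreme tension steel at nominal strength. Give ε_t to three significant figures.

a = A_s f_y/(0.85 f'_c b) = 78.45 mm.
β₁ = 0.771, so c = a/β₁ = 78.45/0.771 = 101.75 mm.
From the linear strain diagram with ε_cu = 0.003: ε_t = 0.003 (d − c)/c = 0.003 × (510 − 101.75)/101.75 = 0.0120.
Since ε_t ≥ 0.005, the section is tension-controlled.

ε_t ≈ 0.0120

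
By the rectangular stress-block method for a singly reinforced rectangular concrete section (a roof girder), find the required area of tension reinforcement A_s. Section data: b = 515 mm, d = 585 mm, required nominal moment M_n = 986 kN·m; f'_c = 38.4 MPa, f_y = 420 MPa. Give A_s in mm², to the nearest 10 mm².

A_s ≈ 4430 mm²

With M_n = 0.85 f'_c a b (d − a/2), solve the quadratic for a:
a = d − √(d² − 2M_n/(0.85 f'_c b)) = 585 − √(585² − 2 × 986×10⁶/(0.85 × 38.4 × 515)) = 110.75 mm.
A_s = 0.85 f'_c a b / f_y = 0.85 × 38.4 × 110.75 × 515 / 420 = 4432.5 mm².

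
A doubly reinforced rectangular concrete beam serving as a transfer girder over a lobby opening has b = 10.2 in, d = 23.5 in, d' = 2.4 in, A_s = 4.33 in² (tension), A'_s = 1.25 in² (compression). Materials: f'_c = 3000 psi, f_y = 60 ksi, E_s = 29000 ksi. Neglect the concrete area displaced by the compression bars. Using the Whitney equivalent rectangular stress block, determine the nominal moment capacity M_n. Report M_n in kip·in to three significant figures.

M_n ≈ 5270 kip·in

Assume both steels yield.
a = (A_s − A'_s) f_y/(0.85 f'_c b) = (4.33 − 1.25) × 60/(0.85 × 3 × 10.2) = 7.105 in.
c = a/β₁ = 7.105/0.85 = 8.359 in; ε'_s = 0.003(c − d')/c = 0.0021 ≥ ε_y = 0.0021, so the compression steel yields.
M_n = (A_s − A'_s) f_y (d − a/2) + A'_s f_y (d − d') = 184.8 × (23.5 − 3.5525) + 75 × (23.5 − 2.4) = 3686.3 + 1582.5 = 5268.8 kip·in.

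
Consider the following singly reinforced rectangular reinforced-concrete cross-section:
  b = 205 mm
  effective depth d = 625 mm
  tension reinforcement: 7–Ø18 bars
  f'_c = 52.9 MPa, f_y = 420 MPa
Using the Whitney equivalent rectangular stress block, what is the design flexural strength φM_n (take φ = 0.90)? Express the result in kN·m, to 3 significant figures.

A_s = 7 × 254 = 1778 mm².
T = A_s f_y = 1778 × 420 = 746760 N = 746.76 kN.
From C = T: a = T/(0.85 f'_c b) = 746760/(0.85 × 52.9 × 205) = 81.01 mm.
M_n = T(d − a/2) = 746.76 kN × (625 − 40.505) mm = 436.48 kN·m.
φM_n = 0.90 × 436.48 = 392.83 kN·m.

φM_n ≈ 393 kN·m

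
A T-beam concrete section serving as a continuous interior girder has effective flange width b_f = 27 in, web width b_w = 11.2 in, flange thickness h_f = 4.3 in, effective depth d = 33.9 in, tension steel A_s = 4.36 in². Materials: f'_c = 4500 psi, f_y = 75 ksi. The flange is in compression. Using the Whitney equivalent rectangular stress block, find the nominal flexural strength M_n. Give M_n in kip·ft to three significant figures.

M_n ≈ 881 kip·ft

Tension: T = A_s f_y = 4.36 × 75 = 327 kips.
Try a within the flange: a = T/(0.85 f'_c b_f) = 327/(0.85 × 4.5 × 27) = 3.166 in.
Since a = 3.166 ≤ h_f = 4.3 in, the stress block lies entirely in the flange; analyse as a rectangular beam of width b_f.
M_n = T(d − a/2) = 327 × (33.9 − 1.583) = 10567.7 kip·in.
M_n = 10567.7/12 = 880.64 kip·ft.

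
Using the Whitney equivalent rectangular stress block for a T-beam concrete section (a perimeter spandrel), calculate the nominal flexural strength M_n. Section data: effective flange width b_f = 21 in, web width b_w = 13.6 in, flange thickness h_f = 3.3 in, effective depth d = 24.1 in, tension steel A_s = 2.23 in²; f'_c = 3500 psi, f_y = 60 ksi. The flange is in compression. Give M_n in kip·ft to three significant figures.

M_n ≈ 257 kip·ft

Tension: T = A_s f_y = 2.23 × 60 = 133.8 kips.
Try a within the flange: a = T/(0.85 f'_c b_f) = 133.8/(0.85 × 3.5 × 21) = 2.142 in.
Since a = 2.142 ≤ h_f = 3.3 in, the stress block lies entirely in the flange; analyse as a rectangular beam of width b_f.
M_n = T(d − a/2) = 133.8 × (24.1 − 1.071) = 3081.3 kip·in.
M_n = 3081.3/12 = 256.78 kip·ft.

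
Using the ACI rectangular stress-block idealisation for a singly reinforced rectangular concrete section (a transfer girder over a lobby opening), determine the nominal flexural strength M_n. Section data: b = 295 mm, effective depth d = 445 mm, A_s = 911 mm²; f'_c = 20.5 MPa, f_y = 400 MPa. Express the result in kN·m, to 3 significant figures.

T = A_s f_y = 911 × 400 = 364400 N = 364.4 kN.
From C = T: a = T/(0.85 f'_c b) = 364400/(0.85 × 20.5 × 295) = 70.89 mm.
M_n = T(d − a/2) = 364.4 kN × (445 − 35.445) mm = 149.24 kN·m.

M_n ≈ 149 kN·m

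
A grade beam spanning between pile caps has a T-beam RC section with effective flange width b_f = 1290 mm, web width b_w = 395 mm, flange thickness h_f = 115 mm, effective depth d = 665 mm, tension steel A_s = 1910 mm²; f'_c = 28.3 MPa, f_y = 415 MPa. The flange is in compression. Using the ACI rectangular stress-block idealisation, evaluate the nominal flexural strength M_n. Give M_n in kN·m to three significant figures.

Tension: T = A_s f_y = 1910 × 415 = 792650 N.
Try a within the flange: a = T/(0.85 f'_c b_f) = 792650/(0.85 × 28.3 × 1290) = 25.54 mm.
Since a = 25.54 ≤ h_f = 115 mm, the stress block lies entirely in the flange; analyse as a rectangular beam of width b_f.
M_n = T(d − a/2) = 792650 × (665 − 12.77) = 516.99 × 10⁶ N·mm.
M_n = 516.99 kN·m.

M_n ≈ 517 kN·m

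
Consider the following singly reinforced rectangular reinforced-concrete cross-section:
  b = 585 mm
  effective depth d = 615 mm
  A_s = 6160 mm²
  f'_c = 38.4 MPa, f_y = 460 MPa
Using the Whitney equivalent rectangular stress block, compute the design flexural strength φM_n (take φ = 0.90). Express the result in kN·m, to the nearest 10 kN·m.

φM_n ≈ 1380 kN·m

T = A_s f_y = 6160 × 460 = 2833600 N = 2833.6 kN.
From C = T: a = T/(0.85 f'_c b) = 2833600/(0.85 × 38.4 × 585) = 148.40 mm.
M_n = T(d − a/2) = 2833.6 kN × (615 − 74.2) mm = 1532.41 kN·m.
φM_n = 0.90 × 1532.41 = 1379.17 kN·m.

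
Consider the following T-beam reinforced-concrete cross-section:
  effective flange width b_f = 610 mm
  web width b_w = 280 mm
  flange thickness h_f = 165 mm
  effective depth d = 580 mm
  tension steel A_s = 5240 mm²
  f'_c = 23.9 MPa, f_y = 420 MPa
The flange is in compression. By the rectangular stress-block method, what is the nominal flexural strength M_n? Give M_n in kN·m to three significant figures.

M_n ≈ 1080 kN·m

Tension: T = A_s f_y = 5240 × 420 = 2200800 N.
Try a within the flange: a = T/(0.85 f'_c b_f) = 2200800/(0.85 × 23.9 × 610) = 177.60 mm.
a = 177.60 > h_f = 165 mm: the block extends into the web. Split into flange-overhang and web parts.
C_f = 0.85 f'_c (b_f − b_w) h_f = 0.85 × 23.9 × (610 − 280) × 165 = 1106152 N.
Remaining web compression depth: a_w = (T − C_f)/(0.85 f'_c b_w) = (2200800 − 1106152)/(0.85 × 23.9 × 280) = 192.44 mm.
M_n = C_f(d − h_f/2) + (T − C_f)(d − a_w/2) = 1106152 × (580 − 82.5) + 1094648 × (580 − 96.22) = 550.31 + 529.57 = 1079.88 × 10⁶ N·mm.
M_n = 1079.88 kN·m.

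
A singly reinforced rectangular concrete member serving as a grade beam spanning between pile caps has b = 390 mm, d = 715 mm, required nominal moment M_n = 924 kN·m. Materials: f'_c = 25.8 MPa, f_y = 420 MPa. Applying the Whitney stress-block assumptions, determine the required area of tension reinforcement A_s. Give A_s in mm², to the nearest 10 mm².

A_s ≈ 3500 mm²

With M_n = 0.85 f'_c a b (d − a/2), solve the quadratic for a:
a = d − √(d² − 2M_n/(0.85 f'_c b)) = 715 − √(715² − 2 × 924×10⁶/(0.85 × 25.8 × 390)) = 171.72 mm.
A_s = 0.85 f'_c a b / f_y = 0.85 × 25.8 × 171.72 × 390 / 420 = 3496.8 mm².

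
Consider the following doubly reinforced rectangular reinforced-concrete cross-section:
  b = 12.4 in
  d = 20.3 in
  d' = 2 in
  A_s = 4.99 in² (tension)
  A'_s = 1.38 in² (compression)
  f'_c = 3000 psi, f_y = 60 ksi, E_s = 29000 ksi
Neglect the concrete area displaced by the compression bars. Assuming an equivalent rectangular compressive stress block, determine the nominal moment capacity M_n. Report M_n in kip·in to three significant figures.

Assume both steels yield.
a = (A_s − A'_s) f_y/(0.85 f'_c b) = (4.99 − 1.38) × 60/(0.85 × 3 × 12.4) = 6.850 in.
c = a/β₁ = 6.850/0.85 = 8.059 in; ε'_s = 0.003(c − d')/c = 0.0023 ≥ ε_y = 0.0021, so the compression steel yields.
M_n = (A_s − A'_s) f_y (d − a/2) + A'_s f_y (d − d') = 216.6 × (20.3 − 3.425) + 82.8 × (20.3 − 2) = 3655.1 + 1515.2 = 5170.3 kip·in.

M_n ≈ 5170 kip·in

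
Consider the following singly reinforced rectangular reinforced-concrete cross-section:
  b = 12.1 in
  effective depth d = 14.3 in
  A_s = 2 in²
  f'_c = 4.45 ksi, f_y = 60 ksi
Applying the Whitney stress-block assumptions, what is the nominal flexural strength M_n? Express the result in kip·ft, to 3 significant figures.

M_n ≈ 130 kip·ft

T = A_s f_y = 2 × 60 = 120 kips.
a = T/(0.85 f'_c b) = 120/(0.85 × 4.45 × 12.1) = 2.622 in.
M_n = T(d − a/2) = 120 × (14.3 − 1.311) = 1558.7 kip·in = 1558.7/12 = 129.89 kip·ft.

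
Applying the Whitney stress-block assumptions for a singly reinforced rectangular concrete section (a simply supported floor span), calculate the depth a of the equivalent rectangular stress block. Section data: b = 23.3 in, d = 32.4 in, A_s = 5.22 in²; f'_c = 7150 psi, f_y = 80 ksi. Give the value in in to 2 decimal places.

T = A_s f_y = 5.22 × 80 = 417.6 kips.
a = T/(0.85 f'_c b) = 417.6/(0.85 × 7.15 × 23.3) = 2.95 in.

a ≈ 2.95 in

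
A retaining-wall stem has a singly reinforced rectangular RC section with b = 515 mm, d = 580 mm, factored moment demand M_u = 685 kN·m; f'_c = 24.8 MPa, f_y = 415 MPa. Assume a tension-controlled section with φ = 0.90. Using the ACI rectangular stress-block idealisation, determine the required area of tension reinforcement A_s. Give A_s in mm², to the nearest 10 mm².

M_n = M_u/φ = 685/0.90 = 761.111 kN·m.
With M_n = 0.85 f'_c a b (d − a/2), solve the quadratic for a:
a = d − √(d² − 2M_n/(0.85 f'_c b)) = 580 − √(580² − 2 × 761.111×10⁶/(0.85 × 24.8 × 515)) = 137.07 mm.
A_s = 0.85 f'_c a b / f_y = 0.85 × 24.8 × 137.07 × 515 / 415 = 3585.7 mm².

A_s ≈ 3590 mm²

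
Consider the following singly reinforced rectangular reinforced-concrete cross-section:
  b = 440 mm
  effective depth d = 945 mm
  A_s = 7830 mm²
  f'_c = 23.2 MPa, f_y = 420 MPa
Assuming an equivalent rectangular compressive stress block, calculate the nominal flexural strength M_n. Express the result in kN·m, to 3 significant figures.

M_n ≈ 2480 kN·m

T = A_s f_y = 7830 × 420 = 3288600 N = 3288.6 kN.
From C = T: a = T/(0.85 f'_c b) = 3288600/(0.85 × 23.2 × 440) = 379.01 mm.
M_n = T(d − a/2) = 3288.6 kN × (945 − 189.505) mm = 2484.52 kN·m.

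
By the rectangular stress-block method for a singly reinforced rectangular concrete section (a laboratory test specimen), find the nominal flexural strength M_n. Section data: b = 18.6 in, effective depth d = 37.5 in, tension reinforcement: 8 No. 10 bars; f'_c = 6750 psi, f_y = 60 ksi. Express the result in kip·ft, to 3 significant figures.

A_s = 8 × 1.27 = 10.16 in².
T = A_s f_y = 10.16 × 60 = 609.6 kips.
a = T/(0.85 f'_c b) = 609.6/(0.85 × 6.75 × 18.6) = 5.712 in.
M_n = T(d − a/2) = 609.6 × (37.5 − 2.856) = 21119.0 kip·in = 21119.0/12 = 1759.92 kip·ft.

M_n ≈ 1760 kip·ft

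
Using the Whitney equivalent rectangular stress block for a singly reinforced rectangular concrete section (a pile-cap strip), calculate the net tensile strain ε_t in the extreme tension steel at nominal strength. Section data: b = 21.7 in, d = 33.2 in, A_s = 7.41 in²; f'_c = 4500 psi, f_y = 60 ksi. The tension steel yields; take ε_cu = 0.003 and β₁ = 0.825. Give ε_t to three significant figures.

ε_t ≈ 0.0123

a = A_s f_y/(0.85 f'_c b) = 5.356 in.
β₁ = 0.825, so c = a/β₁ = 5.356/0.825 = 6.492 in.
From the linear strain diagram with ε_cu = 0.003: ε_t = 0.003 (d − c)/c = 0.003 × (33.2 − 6.492)/6.492 = 0.0123.
Since ε_t ≥ 0.005, the section is tension-controlled.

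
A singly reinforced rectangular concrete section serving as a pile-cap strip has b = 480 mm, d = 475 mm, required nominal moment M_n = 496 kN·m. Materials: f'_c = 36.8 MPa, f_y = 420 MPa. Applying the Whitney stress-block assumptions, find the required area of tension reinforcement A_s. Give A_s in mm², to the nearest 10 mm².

With M_n = 0.85 f'_c a b (d − a/2), solve the quadratic for a:
a = d − √(d² − 2M_n/(0.85 f'_c b)) = 475 − √(475² − 2 × 496×10⁶/(0.85 × 36.8 × 480)) = 75.56 mm.
A_s = 0.85 f'_c a b / f_y = 0.85 × 36.8 × 75.56 × 480 / 420 = 2701.2 mm².

A_s ≈ 2700 mm²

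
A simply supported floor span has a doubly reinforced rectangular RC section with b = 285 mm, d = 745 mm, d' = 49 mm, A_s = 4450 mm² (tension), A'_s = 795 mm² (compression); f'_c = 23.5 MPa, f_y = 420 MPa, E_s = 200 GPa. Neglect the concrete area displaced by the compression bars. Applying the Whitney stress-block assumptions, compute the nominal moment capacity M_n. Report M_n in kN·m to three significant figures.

M_n ≈ 1170 kN·m

Assume both tension and compression steel yield.
Net tension couple steel: A_s − A'_s = 3655 mm².
a = (A_s − A'_s) f_y / (0.85 f'_c b) = 1535100/(0.85 × 23.5 × 285) = 269.65 mm.
c = a/β₁ = 269.65/0.85 = 317.24 mm; ε'_s = 0.003(c − d')/c = 0.0025 ≥ f_y/E_s = 0.0021, so compression steel does yield.
M_n = (A_s − A'_s) f_y (d − a/2) + A'_s f_y (d − d') = [1535100 × (745 − 134.825) + 333900 × (745 − 49)] × 10⁻⁶ = 936.68 + 232.39 = 1169.07 kN·m.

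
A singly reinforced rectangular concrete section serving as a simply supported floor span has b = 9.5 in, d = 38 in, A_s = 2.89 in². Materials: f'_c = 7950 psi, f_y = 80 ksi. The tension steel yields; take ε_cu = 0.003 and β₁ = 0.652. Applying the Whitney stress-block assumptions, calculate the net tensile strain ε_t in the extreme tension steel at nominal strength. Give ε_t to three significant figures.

ε_t ≈ 0.0176

a = A_s f_y/(0.85 f'_c b) = 3.601 in.
β₁ = 0.652, so c = a/β₁ = 3.601/0.652 = 5.523 in.
From the linear strain diagram with ε_cu = 0.003: ε_t = 0.003 (d − c)/c = 0.003 × (38 − 5.523)/5.523 = 0.0176.
Since ε_t ≥ 0.005, the section is tension-controlled.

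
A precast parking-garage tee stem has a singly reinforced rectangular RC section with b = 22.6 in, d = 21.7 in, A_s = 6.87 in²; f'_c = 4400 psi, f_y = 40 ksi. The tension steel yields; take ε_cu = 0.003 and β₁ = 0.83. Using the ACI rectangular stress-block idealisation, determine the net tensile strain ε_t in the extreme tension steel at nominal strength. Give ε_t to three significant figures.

a = A_s f_y/(0.85 f'_c b) = 3.251 in.
β₁ = 0.83, so c = a/β₁ = 3.251/0.83 = 3.917 in.
From the linear strain diagram with ε_cu = 0.003: ε_t = 0.003 (d − c)/c = 0.003 × (21.7 − 3.917)/3.917 = 0.0136.
Since ε_t ≥ 0.005, the section is tension-controlled.

ε_t ≈ 0.0136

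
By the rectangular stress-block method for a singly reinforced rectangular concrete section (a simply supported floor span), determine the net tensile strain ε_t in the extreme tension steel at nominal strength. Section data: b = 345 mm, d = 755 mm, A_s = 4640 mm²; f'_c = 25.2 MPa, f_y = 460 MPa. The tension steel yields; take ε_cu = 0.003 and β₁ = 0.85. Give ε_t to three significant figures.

a = A_s f_y/(0.85 f'_c b) = 288.83 mm.
β₁ = 0.85, so c = a/β₁ = 288.83/0.85 = 339.80 mm.
From the linear strain diagram with ε_cu = 0.003: ε_t = 0.003 (d − c)/c = 0.003 × (755 − 339.80)/339.80 = 0.00367.
ε_t < 0.004 — the section is over-reinforced for flexure under ACI limits.

ε_t ≈ 0.00367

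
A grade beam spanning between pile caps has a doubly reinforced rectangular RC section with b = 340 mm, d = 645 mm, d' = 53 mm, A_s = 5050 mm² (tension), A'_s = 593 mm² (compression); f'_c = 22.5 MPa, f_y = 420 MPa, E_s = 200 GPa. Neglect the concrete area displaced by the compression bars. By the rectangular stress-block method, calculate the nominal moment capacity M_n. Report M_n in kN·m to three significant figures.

Assume both tension and compression steel yield.
Net tension couple steel: A_s − A'_s = 4457 mm².
a = (A_s − A'_s) f_y / (0.85 f'_c b) = 1871940/(0.85 × 22.5 × 340) = 287.88 mm.
c = a/β₁ = 287.88/0.85 = 338.68 mm; ε'_s = 0.003(c − d')/c = 0.0025 ≥ f_y/E_s = 0.0021, so compression steel does yield.
M_n = (A_s − A'_s) f_y (d − a/2) + A'_s f_y (d − d') = [1871940 × (645 − 143.94) + 249060 × (645 − 53)] × 10⁻⁶ = 937.95 + 147.44 = 1085.39 kN·m.

M_n ≈ 1090 kN·m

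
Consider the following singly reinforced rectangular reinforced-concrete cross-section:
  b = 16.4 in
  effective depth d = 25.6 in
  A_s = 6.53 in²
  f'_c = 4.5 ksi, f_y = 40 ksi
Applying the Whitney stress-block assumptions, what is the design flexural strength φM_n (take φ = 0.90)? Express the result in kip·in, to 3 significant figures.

φM_n ≈ 5530 kip·in

T = A_s f_y = 6.53 × 40 = 261.2 kips.
a = T/(0.85 f'_c b) = 261.2/(0.85 × 4.5 × 16.4) = 4.164 in.
M_n = T(d − a/2) = 261.2 × (25.6 − 2.082) = 6142.9 kip·in.
φM_n = 0.90 × 6142.9 = 5528.6 kip·in.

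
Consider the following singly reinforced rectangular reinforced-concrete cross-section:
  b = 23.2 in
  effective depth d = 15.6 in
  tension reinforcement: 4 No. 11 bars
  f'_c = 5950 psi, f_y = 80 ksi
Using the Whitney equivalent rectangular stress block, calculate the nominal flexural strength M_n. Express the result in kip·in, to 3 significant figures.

M_n ≈ 6730 kip·in

A_s = 4 × 1.56 = 6.24 in².
T = A_s f_y = 6.24 × 80 = 499.2 kips.
a = T/(0.85 f'_c b) = 499.2/(0.85 × 5.95 × 23.2) = 4.255 in.
M_n = T(d − a/2) = 499.2 × (15.6 − 2.1275) = 6725.5 kip·in.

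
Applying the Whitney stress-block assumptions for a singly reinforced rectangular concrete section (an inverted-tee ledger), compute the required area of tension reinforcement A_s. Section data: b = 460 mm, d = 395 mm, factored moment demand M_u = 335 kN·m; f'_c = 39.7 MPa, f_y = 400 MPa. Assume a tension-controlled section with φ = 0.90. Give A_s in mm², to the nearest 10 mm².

A_s ≈ 2570 mm²

M_n = M_u/φ = 335/0.90 = 372.222 kN·m.
With M_n = 0.85 f'_c a b (d − a/2), solve the quadratic for a:
a = d − √(d² − 2M_n/(0.85 f'_c b)) = 395 − √(395² − 2 × 372.222×10⁶/(0.85 × 39.7 × 460)) = 66.27 mm.
A_s = 0.85 f'_c a b / f_y = 0.85 × 39.7 × 66.27 × 460 / 400 = 2571.7 mm².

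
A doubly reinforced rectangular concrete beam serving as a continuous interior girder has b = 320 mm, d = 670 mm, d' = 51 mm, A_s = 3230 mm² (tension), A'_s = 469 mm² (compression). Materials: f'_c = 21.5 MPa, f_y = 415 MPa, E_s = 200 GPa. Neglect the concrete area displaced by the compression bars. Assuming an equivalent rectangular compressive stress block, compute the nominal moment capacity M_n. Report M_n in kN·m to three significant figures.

Assume both tension and compression steel yield.
Net tension couple steel: A_s − A'_s = 2761 mm².
a = (A_s − A'_s) f_y / (0.85 f'_c b) = 1145815/(0.85 × 21.5 × 320) = 195.93 mm.
c = a/β₁ = 195.93/0.85 = 230.51 mm; ε'_s = 0.003(c − d')/c = 0.0023 ≥ f_y/E_s = 0.0021, so compression steel does yield.
M_n = (A_s − A'_s) f_y (d − a/2) + A'_s f_y (d − d') = [1145815 × (670 − 97.965) + 194635 × (670 − 51)] × 10⁻⁶ = 655.45 + 120.48 = 775.93 kN·m.

M_n ≈ 776 kN·m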